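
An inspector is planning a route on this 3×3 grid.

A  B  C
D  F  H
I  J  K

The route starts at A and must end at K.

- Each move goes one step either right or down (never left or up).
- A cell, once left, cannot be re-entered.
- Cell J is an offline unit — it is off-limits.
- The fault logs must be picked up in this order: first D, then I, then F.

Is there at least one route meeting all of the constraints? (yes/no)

F lies above I, so going from I to F would need an upward move — but moves only go right/down, so I cannot be visited before F.

no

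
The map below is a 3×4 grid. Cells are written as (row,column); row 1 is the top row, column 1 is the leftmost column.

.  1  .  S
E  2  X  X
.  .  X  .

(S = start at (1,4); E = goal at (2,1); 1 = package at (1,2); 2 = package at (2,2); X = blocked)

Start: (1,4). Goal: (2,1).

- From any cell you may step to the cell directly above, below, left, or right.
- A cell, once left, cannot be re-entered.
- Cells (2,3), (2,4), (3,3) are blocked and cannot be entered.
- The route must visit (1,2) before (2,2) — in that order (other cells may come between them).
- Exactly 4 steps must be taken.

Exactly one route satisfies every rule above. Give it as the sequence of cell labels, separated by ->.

The waypoints must appear in the order (1,2), (2,2), with no cell reused.
Route from (1,4): 2× left (reaching (1,2)), down to (2,2), left to (2,1) — 4 moves in all.
Check: order respected (1 at step 2, 2 at step 3); 4 moves as required.

(1,4) -> (1,3) -> (1,2) -> (2,2) -> (2,1)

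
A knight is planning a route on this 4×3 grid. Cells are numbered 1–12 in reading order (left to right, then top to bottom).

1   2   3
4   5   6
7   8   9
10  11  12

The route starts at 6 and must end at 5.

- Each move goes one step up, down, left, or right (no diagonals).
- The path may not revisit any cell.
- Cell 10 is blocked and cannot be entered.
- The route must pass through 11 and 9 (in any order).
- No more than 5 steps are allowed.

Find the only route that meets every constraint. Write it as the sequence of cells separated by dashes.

6 - 9 - 12 - 11 - 8 - 5

Any route must reach 11 and 9 and still end at 5 within 5 moves, so the order of the required stops is forced.
Route from 6: 2× down (reaching 12), left to 11, 2× up (reaching 5) — 5 moves in all.
Check: all required cells visited; 5 ≤ 5 moves.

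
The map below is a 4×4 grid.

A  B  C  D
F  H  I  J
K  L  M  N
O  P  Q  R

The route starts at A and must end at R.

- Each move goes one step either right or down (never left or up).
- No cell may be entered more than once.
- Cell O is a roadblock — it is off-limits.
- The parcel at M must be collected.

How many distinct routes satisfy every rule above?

12

A right/down-only route from A to R makes exactly 3 down-moves and 3 right-moves in some order.
With no other constraints that would be C(6,3) = 20 routes.
Split at M and multiply the segment counts (each segment already excludes blocked cells): A→M: 6; M→R: 2; product = 12.
That gives 12 routes.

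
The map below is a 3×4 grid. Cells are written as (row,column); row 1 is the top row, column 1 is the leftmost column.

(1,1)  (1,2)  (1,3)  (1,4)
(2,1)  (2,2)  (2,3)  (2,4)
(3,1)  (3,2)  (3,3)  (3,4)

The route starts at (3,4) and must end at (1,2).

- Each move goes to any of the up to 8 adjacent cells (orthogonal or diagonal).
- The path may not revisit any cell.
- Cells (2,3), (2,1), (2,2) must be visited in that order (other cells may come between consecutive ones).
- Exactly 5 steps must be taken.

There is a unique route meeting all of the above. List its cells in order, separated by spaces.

(3,4) (2,3) (3,2) (2,1) (2,2) (1,2)

The waypoints must appear in the order (2,3), (2,1), (2,2), with no cell reused.
Route from (3,4): up-left 1 to (2,3), down-left 1 to (3,2), up-left 1 to (2,1), right 1 to (2,2), up 1 to (1,2) — 5 moves in all.
Check: order respected ((2,3) at step 1, (2,1) at step 3, (2,2) at step 4); 5 moves as required.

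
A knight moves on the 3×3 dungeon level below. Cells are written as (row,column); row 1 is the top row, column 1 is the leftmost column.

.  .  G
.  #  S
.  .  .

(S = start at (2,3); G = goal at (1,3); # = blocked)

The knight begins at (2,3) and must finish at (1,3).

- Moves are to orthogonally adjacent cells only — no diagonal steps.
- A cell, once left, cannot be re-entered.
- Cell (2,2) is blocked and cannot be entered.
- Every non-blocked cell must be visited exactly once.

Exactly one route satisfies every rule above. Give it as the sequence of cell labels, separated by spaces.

Need to visit all 8 open cells exactly once, starting at (2,3) and ending at (1,3).
Cell (2,1) has only two open neighbours ((1,1) and (3,1)), so the path must pass straight through it: one of those is the cell it's entered from and the other is where it exits.
Route from (2,3): down 1 to (3,3), left 2 to (3,1), up 2 to (1,1), right 2 to (1,3) — 7 moves in all.
Check: all 8 open cells covered.

(2,3) (3,3) (3,2) (3,1) (2,1) (1,1) (1,2) (1,3)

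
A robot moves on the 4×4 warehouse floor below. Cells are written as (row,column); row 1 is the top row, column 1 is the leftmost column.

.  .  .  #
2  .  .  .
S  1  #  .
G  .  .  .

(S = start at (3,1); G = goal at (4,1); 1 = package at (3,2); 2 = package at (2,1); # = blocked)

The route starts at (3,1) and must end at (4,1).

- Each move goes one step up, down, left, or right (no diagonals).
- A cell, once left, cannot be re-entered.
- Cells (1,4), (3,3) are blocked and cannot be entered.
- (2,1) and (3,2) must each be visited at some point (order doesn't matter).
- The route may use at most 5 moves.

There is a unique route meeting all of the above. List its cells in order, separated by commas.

The budget equals the shortest possible length, so every move has to be on a shortest route through the required cells.
Route from (3,1): up to (2,1), right to (2,2), 2× down (reaching (4,2)), left to (4,1) — 5 moves in all.
Check: all required cells visited; 5 ≤ 5 moves.

(3,1), (2,1), (2,2), (3,2), (4,2), (4,1)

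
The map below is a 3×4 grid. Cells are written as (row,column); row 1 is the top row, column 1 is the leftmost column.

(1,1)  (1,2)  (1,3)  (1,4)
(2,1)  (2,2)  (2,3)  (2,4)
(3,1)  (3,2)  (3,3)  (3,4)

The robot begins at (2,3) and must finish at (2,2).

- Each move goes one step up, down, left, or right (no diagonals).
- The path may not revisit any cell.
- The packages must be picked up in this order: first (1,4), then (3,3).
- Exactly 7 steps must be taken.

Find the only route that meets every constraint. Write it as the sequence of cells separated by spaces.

The waypoints must appear in the order (1,4), (3,3), with no cell reused.
Route from (2,3): up 1 to (1,3), right 1 to (1,4), down 2 to (3,4), left 2 to (3,2), up 1 to (2,2) — 7 moves in all.
Check: order respected ((1,4) at step 2, (3,3) at step 5); 7 moves as required.

(2,3) (1,3) (1,4) (2,4) (3,4) (3,3) (3,2) (2,2)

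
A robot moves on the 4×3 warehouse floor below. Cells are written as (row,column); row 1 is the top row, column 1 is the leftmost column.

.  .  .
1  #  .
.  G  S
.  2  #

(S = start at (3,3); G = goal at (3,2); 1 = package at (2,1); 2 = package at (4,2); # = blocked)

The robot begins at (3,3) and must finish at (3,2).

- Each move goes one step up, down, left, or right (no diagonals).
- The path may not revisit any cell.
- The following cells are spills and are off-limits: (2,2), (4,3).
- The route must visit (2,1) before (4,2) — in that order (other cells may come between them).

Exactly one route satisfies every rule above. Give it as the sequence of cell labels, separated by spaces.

(3,3) (2,3) (1,3) (1,2) (1,1) (2,1) (3,1) (4,1) (4,2) (3,2)

The waypoints must appear in the order (2,1), (4,2), with no cell reused.
Route from (3,3): up 2 to (1,3), left 2 to (1,1), down 3 to (4,1), right 1 to (4,2), up 1 to (3,2) — 9 moves in all.
Check: order respected (1 at step 5, 2 at step 8).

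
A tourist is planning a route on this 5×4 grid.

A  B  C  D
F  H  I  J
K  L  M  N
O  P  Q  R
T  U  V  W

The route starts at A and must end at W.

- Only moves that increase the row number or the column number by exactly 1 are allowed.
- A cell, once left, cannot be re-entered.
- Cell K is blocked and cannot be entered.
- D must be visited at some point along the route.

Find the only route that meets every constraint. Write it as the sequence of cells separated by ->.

A -> B -> C -> D -> J -> N -> R -> W

Moves only go right or down, so the column and row indices never decrease.
Route from A: right 3 to D, down 4 to W — 7 moves in all.
Check: all required cells visited.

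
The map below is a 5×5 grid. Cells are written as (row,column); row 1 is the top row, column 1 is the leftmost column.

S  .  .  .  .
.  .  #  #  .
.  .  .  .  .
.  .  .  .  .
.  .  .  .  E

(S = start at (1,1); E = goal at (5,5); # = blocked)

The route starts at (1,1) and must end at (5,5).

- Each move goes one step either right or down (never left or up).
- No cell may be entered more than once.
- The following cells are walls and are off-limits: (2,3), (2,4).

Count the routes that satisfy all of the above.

A right/down-only route from (1,1) to (5,5) makes exactly 4 down-moves and 4 right-moves in some order.
With no other constraints that would be C(8,4) = 70 routes.
Subtract routes through each blocked cell (inclusion–exclusion for overlaps): − through (2,3): 30 − through (2,4): 16 + through (2,3)&(2,4): 12 → 36.
That gives 36 routes.

36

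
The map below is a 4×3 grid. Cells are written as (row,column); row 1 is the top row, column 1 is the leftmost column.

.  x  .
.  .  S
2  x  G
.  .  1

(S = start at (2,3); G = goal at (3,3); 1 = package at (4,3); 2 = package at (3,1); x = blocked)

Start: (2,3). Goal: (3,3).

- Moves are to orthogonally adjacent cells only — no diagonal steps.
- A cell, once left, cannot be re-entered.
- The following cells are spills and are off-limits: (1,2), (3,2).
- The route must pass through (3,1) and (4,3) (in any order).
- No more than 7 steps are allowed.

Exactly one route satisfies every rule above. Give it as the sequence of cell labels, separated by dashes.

(2,3) - (2,2) - (2,1) - (3,1) - (4,1) - (4,2) - (4,3) - (3,3)

The budget equals the shortest possible length, so every move has to be on a shortest route through the required cells.
Route from (2,3): left 2 to (2,1), down 2 to (4,1), right 2 to (4,3), up 1 to (3,3) — 7 moves in all.
Check: all required cells visited; 7 ≤ 7 moves.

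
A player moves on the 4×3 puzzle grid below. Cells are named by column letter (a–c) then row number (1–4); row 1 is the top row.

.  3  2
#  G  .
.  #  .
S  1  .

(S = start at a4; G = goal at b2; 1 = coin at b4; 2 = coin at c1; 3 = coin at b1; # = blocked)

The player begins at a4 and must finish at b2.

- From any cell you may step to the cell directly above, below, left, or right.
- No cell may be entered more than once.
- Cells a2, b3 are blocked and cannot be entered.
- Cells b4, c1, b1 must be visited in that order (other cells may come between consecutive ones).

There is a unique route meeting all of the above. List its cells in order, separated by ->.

The waypoints must appear in the order b4, c1, b1, with no cell reused.
Route from a4: right 2 to c4, up 3 to c1, left 1 to b1, down 1 to b2 — 7 moves in all.
Check: order respected (1 at step 1, 2 at step 5, 3 at step 6).

a4 -> b4 -> c4 -> c3 -> c2 -> c1 -> b1 -> b2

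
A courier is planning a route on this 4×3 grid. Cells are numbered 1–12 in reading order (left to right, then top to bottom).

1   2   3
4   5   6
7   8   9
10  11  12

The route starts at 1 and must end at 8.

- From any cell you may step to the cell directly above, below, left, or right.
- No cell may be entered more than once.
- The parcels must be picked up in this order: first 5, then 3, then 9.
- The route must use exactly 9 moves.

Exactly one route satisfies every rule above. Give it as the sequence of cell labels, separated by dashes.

The waypoints must appear in the order 5, 3, 9, with no cell reused.
Route from 1: down to 4, right to 5, up to 2, right to 3, 3× down (reaching 12), left to 11, up to 8 — 9 moves in all.
Check: order respected (5 at step 2, 3 at step 4, 9 at step 6); 9 moves as required.

1 - 4 - 5 - 2 - 3 - 6 - 9 - 12 - 11 - 8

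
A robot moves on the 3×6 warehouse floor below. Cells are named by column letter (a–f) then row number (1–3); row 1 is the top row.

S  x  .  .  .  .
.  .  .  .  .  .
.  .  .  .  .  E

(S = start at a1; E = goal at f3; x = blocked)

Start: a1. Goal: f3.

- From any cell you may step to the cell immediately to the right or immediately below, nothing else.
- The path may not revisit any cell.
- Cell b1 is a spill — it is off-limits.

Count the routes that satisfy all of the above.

A right/down-only route from a1 to f3 makes exactly 2 down-moves and 5 right-moves in some order.
With no other constraints that would be C(7,2) = 21 routes.
Subtract routes through each blocked cell (inclusion–exclusion for overlaps): − through b1: 15 → 6.
That gives 6 routes.

6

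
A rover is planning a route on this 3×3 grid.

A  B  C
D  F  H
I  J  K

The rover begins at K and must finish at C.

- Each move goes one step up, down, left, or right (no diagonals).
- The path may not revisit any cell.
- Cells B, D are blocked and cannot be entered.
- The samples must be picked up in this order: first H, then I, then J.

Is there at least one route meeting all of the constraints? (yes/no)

I must be visited but has only one open neighbour (J), and it is neither the start nor the goal — the route would have to enter and leave through J, re-entering it.

no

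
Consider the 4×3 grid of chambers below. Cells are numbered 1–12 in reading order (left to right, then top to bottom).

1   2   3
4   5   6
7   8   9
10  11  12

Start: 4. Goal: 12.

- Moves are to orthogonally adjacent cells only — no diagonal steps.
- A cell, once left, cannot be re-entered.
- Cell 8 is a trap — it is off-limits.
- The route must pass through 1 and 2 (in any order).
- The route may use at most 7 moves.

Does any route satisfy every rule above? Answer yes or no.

yes

One route that works: 4 → 1 → 2 → 5 → 6 → 9 → 12.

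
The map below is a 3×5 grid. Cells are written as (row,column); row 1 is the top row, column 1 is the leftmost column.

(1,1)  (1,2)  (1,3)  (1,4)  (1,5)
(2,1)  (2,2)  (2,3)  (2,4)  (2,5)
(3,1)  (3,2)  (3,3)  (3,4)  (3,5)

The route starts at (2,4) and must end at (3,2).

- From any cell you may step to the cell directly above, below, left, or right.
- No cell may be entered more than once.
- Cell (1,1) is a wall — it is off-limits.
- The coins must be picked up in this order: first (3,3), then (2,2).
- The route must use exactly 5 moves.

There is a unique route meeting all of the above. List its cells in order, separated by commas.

The waypoints must appear in the order (3,3), (2,2), with no cell reused.
Route from (2,4): down to (3,4), left to (3,3), up to (2,3), left to (2,2), down to (3,2) — 5 moves in all.
Check: order respected ((3,3) at step 2, (2,2) at step 4); 5 moves as required.

(2,4), (3,4), (3,3), (2,3), (2,2), (3,2)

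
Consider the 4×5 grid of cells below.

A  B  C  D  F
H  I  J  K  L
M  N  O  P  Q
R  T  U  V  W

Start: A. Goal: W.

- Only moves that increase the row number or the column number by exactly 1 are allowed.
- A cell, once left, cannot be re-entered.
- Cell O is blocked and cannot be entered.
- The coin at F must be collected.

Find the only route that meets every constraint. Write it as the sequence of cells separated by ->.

Moves only go right or down, so the column and row indices never decrease.
Route from A: 4× right (reaching F), 3× down (reaching W) — 7 moves in all.
Check: all required cells visited.

A -> B -> C -> D -> F -> L -> Q -> W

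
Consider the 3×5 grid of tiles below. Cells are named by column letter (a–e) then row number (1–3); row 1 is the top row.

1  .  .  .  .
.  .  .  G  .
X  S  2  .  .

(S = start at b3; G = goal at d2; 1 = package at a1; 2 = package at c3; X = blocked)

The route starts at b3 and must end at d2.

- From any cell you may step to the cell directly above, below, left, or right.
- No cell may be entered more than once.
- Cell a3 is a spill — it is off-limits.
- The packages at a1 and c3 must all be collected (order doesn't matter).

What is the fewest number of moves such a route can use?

9

Any route passes through a1 and c3 in some order between b3 and d2. Summing Manhattan distances along each leg and taking the cheapest ordering (b3 → a1 → c3 → d2) gives a lower bound of 3 + 4 + 2 = 9 moves.
A route of 9 moves achieves this: b3 → b2 → a2 → a1 → b1 → c1 → c2 → c3 → d3 → d2.
Since 9 matches the lower bound, it is optimal.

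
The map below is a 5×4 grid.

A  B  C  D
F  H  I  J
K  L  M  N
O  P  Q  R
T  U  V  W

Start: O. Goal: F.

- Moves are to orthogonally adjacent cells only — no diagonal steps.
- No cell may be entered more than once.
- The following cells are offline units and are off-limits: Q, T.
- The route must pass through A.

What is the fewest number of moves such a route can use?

6

Any route passes through A somewhere between O and F. Summing Manhattan distances along the two legs (O → A → F) gives a lower bound of 3 + 1 = 4 moves.
The shortest route satisfying every rule uses 6 moves: O → K → L → H → B → A → F.
The bound of 4 isn't tight here; checking systematically, no route of length 4 through 5 satisfies every constraint, so 6 is the minimum.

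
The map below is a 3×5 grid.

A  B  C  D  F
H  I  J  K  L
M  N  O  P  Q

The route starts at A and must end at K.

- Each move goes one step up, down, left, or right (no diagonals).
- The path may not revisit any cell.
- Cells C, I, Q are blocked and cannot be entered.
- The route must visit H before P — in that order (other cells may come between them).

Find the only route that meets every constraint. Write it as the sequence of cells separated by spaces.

A H M N O P K

The waypoints must appear in the order H, P, with no cell reused.
Route from A: 2× down (reaching M), 3× right (reaching P), up to K — 6 moves in all.
Check: order respected (H at step 1, P at step 5).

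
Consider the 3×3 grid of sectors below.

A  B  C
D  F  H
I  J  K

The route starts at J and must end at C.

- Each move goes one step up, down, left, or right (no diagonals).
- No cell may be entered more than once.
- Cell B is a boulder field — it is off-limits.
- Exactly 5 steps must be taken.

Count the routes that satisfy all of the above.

Need simple routes of exactly 5 moves from J to C (Manhattan distance 3, so 1 moves are spent on a detour and 1 undoing it).
Enumerating: J I D F H C.
That gives 1 route.

1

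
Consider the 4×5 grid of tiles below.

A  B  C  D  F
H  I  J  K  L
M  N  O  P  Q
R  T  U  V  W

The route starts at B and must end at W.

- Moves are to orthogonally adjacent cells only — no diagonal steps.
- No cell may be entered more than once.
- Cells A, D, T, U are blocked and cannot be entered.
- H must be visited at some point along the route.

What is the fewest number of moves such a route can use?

8

Any route passes through H somewhere between B and W. Summing Manhattan distances along the two legs (B → H → W) gives a lower bound of 2 + 6 = 8 moves.
A route of 8 moves achieves this: B → I → H → M → N → O → P → V → W.
Since 8 matches the lower bound, it is optimal.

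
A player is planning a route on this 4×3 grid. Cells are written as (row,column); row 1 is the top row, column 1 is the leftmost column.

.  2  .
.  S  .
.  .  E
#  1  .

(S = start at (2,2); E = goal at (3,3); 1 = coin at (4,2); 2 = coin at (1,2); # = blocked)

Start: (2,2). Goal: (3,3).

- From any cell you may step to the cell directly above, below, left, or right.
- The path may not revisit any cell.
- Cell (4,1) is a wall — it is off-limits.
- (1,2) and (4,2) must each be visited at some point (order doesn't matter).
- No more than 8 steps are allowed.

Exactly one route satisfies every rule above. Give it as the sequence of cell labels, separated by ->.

(2,2) -> (1,2) -> (1,1) -> (2,1) -> (3,1) -> (3,2) -> (4,2) -> (4,3) -> (3,3)

The 8-move cap with required stops at (1,2), (4,2) leaves no slack for detours.
Route from (2,2): up 1 to (1,2), left 1 to (1,1), down 2 to (3,1), right 1 to (3,2), down 1 to (4,2), right 1 to (4,3), up 1 to (3,3) — 8 moves in all.
Check: all required cells visited; 8 ≤ 8 moves.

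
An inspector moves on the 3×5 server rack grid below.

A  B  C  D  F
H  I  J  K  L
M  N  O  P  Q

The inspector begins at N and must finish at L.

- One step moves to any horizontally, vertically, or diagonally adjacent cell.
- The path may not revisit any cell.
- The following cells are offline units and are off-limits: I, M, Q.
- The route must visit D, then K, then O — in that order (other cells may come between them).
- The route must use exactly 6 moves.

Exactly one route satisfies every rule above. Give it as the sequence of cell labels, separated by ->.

The waypoints must appear in the order D, K, O, with no cell reused.
Route from N: up-right 2 to D, down 1 to K, down-left 1 to O, right 1 to P, up-right 1 to L — 6 moves in all.
Check: order respected (D at step 2, K at step 3, O at step 4); 6 moves as required.

N -> J -> D -> K -> O -> P -> L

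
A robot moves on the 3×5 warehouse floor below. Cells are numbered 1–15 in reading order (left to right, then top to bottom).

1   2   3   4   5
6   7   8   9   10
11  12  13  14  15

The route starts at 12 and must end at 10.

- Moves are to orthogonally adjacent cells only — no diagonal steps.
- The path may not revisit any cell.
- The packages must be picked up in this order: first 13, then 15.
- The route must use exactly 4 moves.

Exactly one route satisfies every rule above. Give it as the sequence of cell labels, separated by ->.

12 -> 13 -> 14 -> 15 -> 10

The waypoints must appear in the order 13, 15, with no cell reused.
Route from 12: 3× right (reaching 15), up to 10 — 4 moves in all.
Check: order respected (13 at step 1, 15 at step 3); 4 moves as required.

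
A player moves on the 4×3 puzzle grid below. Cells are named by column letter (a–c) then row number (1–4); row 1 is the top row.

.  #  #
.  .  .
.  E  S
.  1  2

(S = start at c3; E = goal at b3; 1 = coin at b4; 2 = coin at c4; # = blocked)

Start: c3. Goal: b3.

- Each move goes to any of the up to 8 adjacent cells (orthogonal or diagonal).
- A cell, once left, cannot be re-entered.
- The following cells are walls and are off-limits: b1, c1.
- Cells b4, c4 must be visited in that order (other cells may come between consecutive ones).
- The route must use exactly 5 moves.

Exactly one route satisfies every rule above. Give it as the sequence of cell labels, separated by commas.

c3, b2, a3, b4, c4, b3

The waypoints must appear in the order b4, c4, with no cell reused.
Route from c3: up-left to b2, down-left to a3, down-right to b4, right to c4, up-left to b3 — 5 moves in all.
Check: order respected (1 at step 3, 2 at step 4); 5 moves as required.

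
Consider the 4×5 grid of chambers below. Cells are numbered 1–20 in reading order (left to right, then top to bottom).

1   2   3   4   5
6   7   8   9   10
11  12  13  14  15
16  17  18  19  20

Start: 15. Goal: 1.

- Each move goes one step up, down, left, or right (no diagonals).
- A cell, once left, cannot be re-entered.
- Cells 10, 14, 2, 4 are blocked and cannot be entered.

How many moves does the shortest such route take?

8

The Manhattan distance from 15 to 1 is |3−1| + |5−1| = 6, so at least 6 moves are needed.
That bound ignores the blocked cells. Measuring each leg by the fewest moves that actually steer around them (15→1: 8) raises the lower bound to 8.
A route of 8 moves exists: 15 → 20 → 19 → 18 → 13 → 8 → 7 → 6 → 1.
Since 8 matches that lower bound, it is optimal.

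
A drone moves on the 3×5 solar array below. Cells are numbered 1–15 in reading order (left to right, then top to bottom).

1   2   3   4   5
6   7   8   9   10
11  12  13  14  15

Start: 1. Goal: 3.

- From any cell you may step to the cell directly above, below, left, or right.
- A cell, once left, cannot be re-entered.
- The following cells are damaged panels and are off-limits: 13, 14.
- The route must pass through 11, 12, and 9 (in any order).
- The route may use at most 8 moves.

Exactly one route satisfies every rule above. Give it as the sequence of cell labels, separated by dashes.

1 - 6 - 11 - 12 - 7 - 8 - 9 - 4 - 3

The budget equals the shortest possible length, so every move has to be on a shortest route through the required cells.
Route from 1: 2× down (reaching 11), right to 12, up to 7, 2× right (reaching 9), up to 4, left to 3 — 8 moves in all.
Check: all required cells visited; 8 ≤ 8 moves.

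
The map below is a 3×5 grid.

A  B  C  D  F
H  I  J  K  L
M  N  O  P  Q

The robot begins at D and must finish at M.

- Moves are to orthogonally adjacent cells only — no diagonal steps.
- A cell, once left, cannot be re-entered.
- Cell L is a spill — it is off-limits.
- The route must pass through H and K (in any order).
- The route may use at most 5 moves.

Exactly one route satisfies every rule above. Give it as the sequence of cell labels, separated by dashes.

Any route must reach H and K and still end at M within 5 moves, so the order of the required stops is forced.
Route from D: down to K, 3× left (reaching H), down to M — 5 moves in all.
Check: all required cells visited; 5 ≤ 5 moves.

D - K - J - I - H - M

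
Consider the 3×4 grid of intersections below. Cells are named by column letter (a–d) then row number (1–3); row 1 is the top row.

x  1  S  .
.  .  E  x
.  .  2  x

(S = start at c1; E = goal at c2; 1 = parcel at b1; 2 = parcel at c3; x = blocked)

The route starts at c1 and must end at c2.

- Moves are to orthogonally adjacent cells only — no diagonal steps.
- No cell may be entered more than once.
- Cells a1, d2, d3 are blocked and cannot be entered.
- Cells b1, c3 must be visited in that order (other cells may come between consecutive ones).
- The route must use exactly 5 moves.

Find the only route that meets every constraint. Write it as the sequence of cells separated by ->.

The waypoints must appear in the order b1, c3, with no cell reused.
Route from c1: left to b1, 2× down (reaching b3), right to c3, up to c2 — 5 moves in all.
Check: order respected (1 at step 1, 2 at step 4); 5 moves as required.

c1 -> b1 -> b2 -> b3 -> c3 -> c2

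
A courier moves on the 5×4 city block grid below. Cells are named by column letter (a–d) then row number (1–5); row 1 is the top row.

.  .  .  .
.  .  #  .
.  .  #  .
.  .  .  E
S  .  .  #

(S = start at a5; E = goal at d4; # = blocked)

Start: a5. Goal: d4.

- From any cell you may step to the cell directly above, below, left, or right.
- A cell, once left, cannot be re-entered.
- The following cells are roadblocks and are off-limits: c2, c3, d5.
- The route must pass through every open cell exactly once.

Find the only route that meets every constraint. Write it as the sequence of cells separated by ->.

Need to visit all 17 open cells exactly once, starting at a5 and ending at d4.
Cell a1 has only two open neighbours (a2 and b1), so the path must pass straight through it: one of those is the cell it's entered from and the other is where it exits.
Route from a5: 2× right (reaching c5), up to c4, 2× left (reaching a4), up to a3, right to b3, up to b2, left to a2, up to a1, 3× right (reaching d1), 3× down (reaching d4) — 16 moves in all.
Check: all 17 open cells covered.

a5 -> b5 -> c5 -> c4 -> b4 -> a4 -> a3 -> b3 -> b2 -> a2 -> a1 -> b1 -> c1 -> d1 -> d2 -> d3 -> d4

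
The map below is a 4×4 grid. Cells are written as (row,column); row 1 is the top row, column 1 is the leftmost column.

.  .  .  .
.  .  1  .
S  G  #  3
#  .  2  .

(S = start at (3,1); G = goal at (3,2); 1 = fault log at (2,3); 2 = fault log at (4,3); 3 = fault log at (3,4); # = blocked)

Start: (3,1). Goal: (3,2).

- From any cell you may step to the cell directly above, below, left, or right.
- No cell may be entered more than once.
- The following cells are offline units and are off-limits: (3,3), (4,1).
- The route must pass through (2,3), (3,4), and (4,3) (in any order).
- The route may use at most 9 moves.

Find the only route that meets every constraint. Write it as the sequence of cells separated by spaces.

The 9-move cap with required stops at (2,3), (3,4), (4,3) leaves no slack for detours.
Route from (3,1): up to (2,1), 3× right (reaching (2,4)), 2× down (reaching (4,4)), 2× left (reaching (4,2)), up to (3,2) — 9 moves in all.
Check: all required cells visited; 9 ≤ 9 moves.

(3,1) (2,1) (2,2) (2,3) (2,4) (3,4) (4,4) (4,3) (4,2) (3,2)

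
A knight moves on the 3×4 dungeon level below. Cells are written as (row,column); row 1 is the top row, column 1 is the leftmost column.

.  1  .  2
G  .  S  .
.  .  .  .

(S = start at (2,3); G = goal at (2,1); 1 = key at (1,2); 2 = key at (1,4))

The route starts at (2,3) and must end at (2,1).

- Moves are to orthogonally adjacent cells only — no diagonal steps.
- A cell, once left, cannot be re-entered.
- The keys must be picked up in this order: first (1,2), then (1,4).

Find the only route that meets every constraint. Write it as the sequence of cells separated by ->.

(2,3) -> (2,2) -> (1,2) -> (1,3) -> (1,4) -> (2,4) -> (3,4) -> (3,3) -> (3,2) -> (3,1) -> (2,1)

The waypoints must appear in the order (1,2), (1,4), with no cell reused.
Route from (2,3): left to (2,2), up to (1,2), 2× right (reaching (1,4)), 2× down (reaching (3,4)), 3× left (reaching (3,1)), up to (2,1) — 10 moves in all.
Check: order respected (1 at step 2, 2 at step 4).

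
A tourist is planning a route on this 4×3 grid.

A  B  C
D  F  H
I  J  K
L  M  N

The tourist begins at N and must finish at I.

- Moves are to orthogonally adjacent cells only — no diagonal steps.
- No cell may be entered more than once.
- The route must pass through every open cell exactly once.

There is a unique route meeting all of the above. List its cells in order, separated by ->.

N -> K -> H -> C -> B -> A -> D -> F -> J -> M -> L -> I

Need to visit all 12 open cells exactly once, starting at N and ending at I.
Cell L has only two open neighbours (I and M), so the path must pass straight through it: one of those is the cell it's entered from and the other is where it exits.
Route from N: 3× up (reaching C), 2× left (reaching A), down to D, right to F, 2× down (reaching M), left to L, up to I — 11 moves in all.
Check: all 12 open cells covered.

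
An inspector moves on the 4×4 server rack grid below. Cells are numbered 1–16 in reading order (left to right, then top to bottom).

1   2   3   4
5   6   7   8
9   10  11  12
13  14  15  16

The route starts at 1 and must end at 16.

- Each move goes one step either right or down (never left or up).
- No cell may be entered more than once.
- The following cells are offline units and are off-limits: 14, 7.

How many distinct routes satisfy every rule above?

7

A right/down-only route from 1 to 16 makes exactly 3 down-moves and 3 right-moves in some order.
With no other constraints that would be C(6,3) = 20 routes.
Subtract routes through each blocked cell (inclusion–exclusion for overlaps): − through 7: 9 − through 14: 4 → 7.
That gives 7 routes.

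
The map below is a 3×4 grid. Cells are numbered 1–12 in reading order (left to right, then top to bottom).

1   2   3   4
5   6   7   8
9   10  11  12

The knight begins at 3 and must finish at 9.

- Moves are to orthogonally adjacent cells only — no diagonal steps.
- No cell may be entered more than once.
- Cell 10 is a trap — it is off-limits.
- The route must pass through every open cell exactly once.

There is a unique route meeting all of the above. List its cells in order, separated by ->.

3 -> 4 -> 8 -> 12 -> 11 -> 7 -> 6 -> 2 -> 1 -> 5 -> 9

Need to visit all 11 open cells exactly once, starting at 3 and ending at 9.
Cell 11 has only two open neighbours (7 and 12), so the path must pass straight through it: one of those is the cell it's entered from and the other is where it exits.
Route from 3: right 1 to 4, down 2 to 12, left 1 to 11, up 1 to 7, left 1 to 6, up 1 to 2, left 1 to 1, down 2 to 9 — 10 moves in all.
Check: all 11 open cells covered.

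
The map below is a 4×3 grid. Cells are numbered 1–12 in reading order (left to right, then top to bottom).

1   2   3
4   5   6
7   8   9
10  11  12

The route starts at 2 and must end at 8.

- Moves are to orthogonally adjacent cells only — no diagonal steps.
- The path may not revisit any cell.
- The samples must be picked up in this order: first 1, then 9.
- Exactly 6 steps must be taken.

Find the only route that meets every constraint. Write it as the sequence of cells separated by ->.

2 -> 1 -> 4 -> 5 -> 6 -> 9 -> 8

The waypoints must appear in the order 1, 9, with no cell reused.
Route from 2: left 1 to 1, down 1 to 4, right 2 to 6, down 1 to 9, left 1 to 8 — 6 moves in all.
Check: order respected (1 at step 1, 9 at step 5); 6 moves as required.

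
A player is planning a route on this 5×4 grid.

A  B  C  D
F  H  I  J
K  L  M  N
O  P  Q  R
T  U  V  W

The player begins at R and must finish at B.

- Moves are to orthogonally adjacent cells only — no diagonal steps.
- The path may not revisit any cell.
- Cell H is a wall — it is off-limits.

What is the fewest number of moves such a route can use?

The Manhattan distance from R to B is |4−1| + |4−2| = 5, so at least 5 moves are needed.
A route of 5 moves achieves this: R → N → J → D → C → B.
Since 5 matches the lower bound, it is optimal.

5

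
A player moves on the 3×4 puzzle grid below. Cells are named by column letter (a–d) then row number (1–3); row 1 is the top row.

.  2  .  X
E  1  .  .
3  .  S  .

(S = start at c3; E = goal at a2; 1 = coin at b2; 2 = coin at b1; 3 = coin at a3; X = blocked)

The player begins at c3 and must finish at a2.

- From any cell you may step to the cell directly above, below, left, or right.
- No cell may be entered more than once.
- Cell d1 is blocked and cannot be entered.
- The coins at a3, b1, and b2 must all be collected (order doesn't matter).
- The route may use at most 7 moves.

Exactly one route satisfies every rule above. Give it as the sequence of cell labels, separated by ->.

Any route must reach a3, b1, and b2 and still end at a2 within 7 moves, so the order of the required stops is forced.
Route from c3: 2× up (reaching c1), left to b1, 2× down (reaching b3), left to a3, up to a2 — 7 moves in all.
Check: all required cells visited; 7 ≤ 7 moves.

c3 -> c2 -> c1 -> b1 -> b2 -> b3 -> a3 -> a2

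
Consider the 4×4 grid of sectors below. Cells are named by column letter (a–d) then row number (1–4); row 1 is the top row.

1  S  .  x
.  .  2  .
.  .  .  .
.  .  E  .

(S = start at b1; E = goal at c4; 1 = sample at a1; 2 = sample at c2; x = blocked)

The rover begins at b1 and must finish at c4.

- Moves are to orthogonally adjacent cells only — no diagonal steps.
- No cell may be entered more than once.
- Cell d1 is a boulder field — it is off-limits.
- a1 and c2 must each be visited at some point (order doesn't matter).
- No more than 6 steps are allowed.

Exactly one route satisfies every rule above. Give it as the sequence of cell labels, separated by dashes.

The 6-move cap with required stops at a1, c2 leaves no slack for detours.
Route from b1: left to a1, down to a2, 2× right (reaching c2), 2× down (reaching c4) — 6 moves in all.
Check: all required cells visited; 6 ≤ 6 moves.

b1 - a1 - a2 - b2 - c2 - c3 - c4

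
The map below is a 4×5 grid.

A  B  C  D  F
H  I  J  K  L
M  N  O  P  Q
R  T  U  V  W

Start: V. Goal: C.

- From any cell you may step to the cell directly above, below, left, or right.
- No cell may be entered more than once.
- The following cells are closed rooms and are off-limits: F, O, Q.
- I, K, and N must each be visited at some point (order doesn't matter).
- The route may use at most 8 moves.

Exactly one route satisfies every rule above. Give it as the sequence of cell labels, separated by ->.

The budget equals the shortest possible length, so every move has to be on a shortest route through the required cells.
Route from V: 2× left (reaching T), 2× up (reaching I), 2× right (reaching K), up to D, left to C — 8 moves in all.
Check: all required cells visited; 8 ≤ 8 moves.

V -> U -> T -> N -> I -> J -> K -> D -> C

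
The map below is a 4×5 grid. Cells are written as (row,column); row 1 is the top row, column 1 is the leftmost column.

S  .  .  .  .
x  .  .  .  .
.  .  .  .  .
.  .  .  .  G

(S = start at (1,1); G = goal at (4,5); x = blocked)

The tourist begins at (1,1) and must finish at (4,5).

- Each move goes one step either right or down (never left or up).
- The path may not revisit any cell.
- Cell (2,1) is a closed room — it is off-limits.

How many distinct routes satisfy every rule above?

A right/down-only route from (1,1) to (4,5) makes exactly 3 down-moves and 4 right-moves in some order.
With no other constraints that would be C(7,3) = 35 routes.
Subtract routes through each blocked cell (inclusion–exclusion for overlaps): − through (2,1): 15 → 20.
That gives 20 routes.

20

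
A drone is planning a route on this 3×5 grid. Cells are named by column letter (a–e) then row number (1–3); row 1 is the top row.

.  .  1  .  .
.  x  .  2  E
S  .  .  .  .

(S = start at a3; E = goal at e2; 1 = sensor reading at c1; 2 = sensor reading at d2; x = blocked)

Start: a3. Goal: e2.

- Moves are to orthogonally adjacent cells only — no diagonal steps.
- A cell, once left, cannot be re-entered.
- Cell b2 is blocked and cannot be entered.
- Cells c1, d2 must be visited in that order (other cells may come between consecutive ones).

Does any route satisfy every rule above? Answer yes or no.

yes

One route that works: a3 → a2 → a1 → b1 → c1 → c2 → d2 → e2.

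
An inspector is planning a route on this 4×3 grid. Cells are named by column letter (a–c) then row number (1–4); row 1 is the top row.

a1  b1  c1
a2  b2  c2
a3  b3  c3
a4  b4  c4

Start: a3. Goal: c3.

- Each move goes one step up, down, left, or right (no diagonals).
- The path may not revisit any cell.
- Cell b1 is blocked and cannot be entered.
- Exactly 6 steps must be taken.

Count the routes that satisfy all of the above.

Need simple routes of exactly 6 moves from a3 to c3 (Manhattan distance 2, so 2 moves are spent on a detour and 2 undoing it).
Enumerating: a3 a2 b2 b3 b4 c4 c3 | a3 a4 b4 b3 b2 c2 c3.
That gives 2 routes.

2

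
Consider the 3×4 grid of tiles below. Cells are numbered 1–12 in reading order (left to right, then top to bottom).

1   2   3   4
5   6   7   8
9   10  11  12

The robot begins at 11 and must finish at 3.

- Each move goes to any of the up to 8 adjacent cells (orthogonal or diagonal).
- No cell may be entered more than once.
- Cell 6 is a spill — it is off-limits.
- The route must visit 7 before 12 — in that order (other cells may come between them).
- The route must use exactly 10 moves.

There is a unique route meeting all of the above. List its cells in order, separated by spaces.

11 10 9 5 1 2 7 12 8 4 3

The waypoints must appear in the order 7, 12, with no cell reused.
Route from 11: left 2 to 9, up 2 to 1, right 1 to 2, down-right 2 to 12, up 2 to 4, left 1 to 3 — 10 moves in all.
Check: order respected (7 at step 6, 12 at step 7); 10 moves as required.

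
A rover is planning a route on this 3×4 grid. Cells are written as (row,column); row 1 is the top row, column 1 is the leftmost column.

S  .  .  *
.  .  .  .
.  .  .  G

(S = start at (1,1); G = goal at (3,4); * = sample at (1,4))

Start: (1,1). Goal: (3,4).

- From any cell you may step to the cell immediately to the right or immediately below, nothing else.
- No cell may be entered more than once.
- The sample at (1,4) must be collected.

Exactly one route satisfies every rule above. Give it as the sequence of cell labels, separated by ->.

Moves only go right or down, so the column and row indices never decrease.
Route from (1,1): 3× right (reaching (1,4)), 2× down (reaching (3,4)) — 5 moves in all.
Check: all required cells visited.

(1,1) -> (1,2) -> (1,3) -> (1,4) -> (2,4) -> (3,4)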